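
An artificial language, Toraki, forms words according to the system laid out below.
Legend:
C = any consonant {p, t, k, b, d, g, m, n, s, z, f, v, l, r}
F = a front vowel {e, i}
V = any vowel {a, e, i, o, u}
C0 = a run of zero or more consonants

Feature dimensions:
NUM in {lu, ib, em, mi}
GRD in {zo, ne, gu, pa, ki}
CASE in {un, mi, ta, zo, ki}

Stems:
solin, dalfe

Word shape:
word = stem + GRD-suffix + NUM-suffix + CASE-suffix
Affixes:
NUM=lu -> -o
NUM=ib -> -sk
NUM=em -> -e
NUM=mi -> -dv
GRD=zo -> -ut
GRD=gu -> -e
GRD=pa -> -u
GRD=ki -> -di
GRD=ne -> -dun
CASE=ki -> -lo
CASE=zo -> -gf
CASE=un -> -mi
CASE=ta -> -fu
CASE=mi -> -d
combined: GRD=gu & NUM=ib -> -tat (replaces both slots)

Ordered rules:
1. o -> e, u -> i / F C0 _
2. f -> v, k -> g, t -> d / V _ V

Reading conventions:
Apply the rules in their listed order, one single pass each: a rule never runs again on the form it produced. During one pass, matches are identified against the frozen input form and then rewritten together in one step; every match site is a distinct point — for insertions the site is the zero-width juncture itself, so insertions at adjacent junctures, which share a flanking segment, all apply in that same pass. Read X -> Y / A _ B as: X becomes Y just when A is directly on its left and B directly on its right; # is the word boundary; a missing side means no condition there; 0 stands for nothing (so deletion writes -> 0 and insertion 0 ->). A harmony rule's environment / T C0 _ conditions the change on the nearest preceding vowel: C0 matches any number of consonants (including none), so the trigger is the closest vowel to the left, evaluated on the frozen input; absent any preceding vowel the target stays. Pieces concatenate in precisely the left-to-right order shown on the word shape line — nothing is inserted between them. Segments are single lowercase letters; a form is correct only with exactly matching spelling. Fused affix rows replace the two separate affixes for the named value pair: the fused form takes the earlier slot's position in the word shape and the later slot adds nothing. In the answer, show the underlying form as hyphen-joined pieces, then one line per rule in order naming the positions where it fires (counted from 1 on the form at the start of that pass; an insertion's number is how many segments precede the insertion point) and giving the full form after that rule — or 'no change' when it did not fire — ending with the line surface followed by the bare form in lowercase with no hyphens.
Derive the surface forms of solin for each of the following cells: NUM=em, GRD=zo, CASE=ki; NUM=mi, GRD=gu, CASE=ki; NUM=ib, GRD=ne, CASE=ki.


cell NUM=em, GRD=zo, CASE=ki:
underlying: solin-ut-e-lo
1. o -> e, u -> i / F C0 _: fires at position(s) 6, 10: solinitele
2. f -> v, k -> g, t -> d / V _ V: fires at position(s) 7: solinidele
surface: solinidele

cell NUM=mi, GRD=gu, CASE=ki:
underlying: solin-e-dv-lo
1. o -> e, u -> i / F C0 _: fires at position(s) 10: solinedvle
2. f -> v, k -> g, t -> d / V _ V: no change
surface: solinedvle

cell NUM=ib, GRD=ne, CASE=ki:
underlying: solin-dun-sk-lo
1. o -> e, u -> i / F C0 _: fires at position(s) 7: solindinsklo
2. f -> v, k -> g, t -> d / V _ V: no change
surface: solindinsklo


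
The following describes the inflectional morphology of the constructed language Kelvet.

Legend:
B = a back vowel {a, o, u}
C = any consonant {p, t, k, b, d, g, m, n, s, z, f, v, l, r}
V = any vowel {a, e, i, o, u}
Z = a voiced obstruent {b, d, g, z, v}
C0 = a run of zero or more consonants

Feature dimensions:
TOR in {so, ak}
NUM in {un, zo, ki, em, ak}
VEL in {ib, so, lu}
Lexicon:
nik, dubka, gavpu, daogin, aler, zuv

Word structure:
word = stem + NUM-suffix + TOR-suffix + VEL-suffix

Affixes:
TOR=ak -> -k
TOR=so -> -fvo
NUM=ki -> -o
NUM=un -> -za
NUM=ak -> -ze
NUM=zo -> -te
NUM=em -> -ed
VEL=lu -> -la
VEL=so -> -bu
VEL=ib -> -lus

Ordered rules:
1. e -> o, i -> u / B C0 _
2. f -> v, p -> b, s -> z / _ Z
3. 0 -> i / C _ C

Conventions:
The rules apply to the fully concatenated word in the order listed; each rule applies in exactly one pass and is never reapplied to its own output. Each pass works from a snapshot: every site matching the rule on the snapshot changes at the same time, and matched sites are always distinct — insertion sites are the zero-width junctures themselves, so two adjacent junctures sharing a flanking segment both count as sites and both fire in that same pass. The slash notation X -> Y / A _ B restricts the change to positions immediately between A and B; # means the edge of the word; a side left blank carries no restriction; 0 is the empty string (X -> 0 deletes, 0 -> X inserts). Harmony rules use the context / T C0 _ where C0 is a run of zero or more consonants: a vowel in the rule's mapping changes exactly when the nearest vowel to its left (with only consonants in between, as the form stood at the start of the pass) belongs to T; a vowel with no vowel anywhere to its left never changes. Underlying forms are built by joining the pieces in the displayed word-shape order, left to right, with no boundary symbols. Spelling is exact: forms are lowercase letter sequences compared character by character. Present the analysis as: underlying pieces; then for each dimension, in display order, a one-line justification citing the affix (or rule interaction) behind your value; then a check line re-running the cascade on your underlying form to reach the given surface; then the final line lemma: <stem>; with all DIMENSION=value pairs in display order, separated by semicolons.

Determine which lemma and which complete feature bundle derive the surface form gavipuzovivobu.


underlying: gavpu-ze-fvo-bu
TOR=so - signalled by the affix -fvo
NUM=ak - signalled by the affix -ze
VEL=so - signalled by the affix -bu
check: gavpuzefvobu -> gavpuzofvobu -> gavpuzovvobu -> gavipuzovivobu
lemma: gavpu; TOR=so; NUM=ak; VEL=so


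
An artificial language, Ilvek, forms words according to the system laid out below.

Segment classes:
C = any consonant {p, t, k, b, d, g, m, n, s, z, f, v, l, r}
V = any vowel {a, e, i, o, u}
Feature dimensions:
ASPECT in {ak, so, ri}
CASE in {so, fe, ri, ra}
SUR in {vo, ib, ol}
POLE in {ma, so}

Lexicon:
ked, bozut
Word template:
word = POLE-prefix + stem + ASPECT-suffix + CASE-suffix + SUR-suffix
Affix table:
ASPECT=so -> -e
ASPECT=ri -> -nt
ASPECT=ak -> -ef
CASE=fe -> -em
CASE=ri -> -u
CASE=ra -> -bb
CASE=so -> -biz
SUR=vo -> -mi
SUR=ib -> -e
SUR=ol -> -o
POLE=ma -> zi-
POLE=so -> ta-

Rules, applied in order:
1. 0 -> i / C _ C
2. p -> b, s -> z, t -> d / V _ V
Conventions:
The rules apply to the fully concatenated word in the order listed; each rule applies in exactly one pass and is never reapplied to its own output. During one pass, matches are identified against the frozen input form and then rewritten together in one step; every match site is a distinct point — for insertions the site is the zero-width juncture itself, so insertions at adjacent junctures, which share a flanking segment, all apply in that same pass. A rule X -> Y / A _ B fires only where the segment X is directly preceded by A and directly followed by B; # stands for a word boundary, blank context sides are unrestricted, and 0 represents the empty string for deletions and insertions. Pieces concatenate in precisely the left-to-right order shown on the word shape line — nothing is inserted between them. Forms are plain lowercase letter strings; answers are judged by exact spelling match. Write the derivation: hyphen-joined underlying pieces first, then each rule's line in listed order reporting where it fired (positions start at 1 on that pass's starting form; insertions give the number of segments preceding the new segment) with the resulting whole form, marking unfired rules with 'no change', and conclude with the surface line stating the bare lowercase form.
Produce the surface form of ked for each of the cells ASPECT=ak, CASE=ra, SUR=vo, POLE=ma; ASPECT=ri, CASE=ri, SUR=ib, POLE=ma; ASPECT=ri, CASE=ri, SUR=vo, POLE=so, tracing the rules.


cell ASPECT=ak, CASE=ra, SUR=vo, POLE=ma:
underlying: zi-ked-ef-bb-mi
1. 0 -> i / C _ C: inserts after position(s) 7, 8, 9: zikedefibibimi
2. p -> b, s -> z, t -> d / V _ V: no change
surface: zikedefibibimi

cell ASPECT=ri, CASE=ri, SUR=ib, POLE=ma:
underlying: zi-ked-nt-u-e
1. 0 -> i / C _ C: inserts after position(s) 5, 6: zikedinitue
2. p -> b, s -> z, t -> d / V _ V: fires at position(s) 9: zikedinidue
surface: zikedinidue

cell ASPECT=ri, CASE=ri, SUR=vo, POLE=so:
underlying: ta-ked-nt-u-mi
1. 0 -> i / C _ C: inserts after position(s) 5, 6: takedinitumi
2. p -> b, s -> z, t -> d / V _ V: fires at position(s) 9: takedinidumi
surface: takedinidumi


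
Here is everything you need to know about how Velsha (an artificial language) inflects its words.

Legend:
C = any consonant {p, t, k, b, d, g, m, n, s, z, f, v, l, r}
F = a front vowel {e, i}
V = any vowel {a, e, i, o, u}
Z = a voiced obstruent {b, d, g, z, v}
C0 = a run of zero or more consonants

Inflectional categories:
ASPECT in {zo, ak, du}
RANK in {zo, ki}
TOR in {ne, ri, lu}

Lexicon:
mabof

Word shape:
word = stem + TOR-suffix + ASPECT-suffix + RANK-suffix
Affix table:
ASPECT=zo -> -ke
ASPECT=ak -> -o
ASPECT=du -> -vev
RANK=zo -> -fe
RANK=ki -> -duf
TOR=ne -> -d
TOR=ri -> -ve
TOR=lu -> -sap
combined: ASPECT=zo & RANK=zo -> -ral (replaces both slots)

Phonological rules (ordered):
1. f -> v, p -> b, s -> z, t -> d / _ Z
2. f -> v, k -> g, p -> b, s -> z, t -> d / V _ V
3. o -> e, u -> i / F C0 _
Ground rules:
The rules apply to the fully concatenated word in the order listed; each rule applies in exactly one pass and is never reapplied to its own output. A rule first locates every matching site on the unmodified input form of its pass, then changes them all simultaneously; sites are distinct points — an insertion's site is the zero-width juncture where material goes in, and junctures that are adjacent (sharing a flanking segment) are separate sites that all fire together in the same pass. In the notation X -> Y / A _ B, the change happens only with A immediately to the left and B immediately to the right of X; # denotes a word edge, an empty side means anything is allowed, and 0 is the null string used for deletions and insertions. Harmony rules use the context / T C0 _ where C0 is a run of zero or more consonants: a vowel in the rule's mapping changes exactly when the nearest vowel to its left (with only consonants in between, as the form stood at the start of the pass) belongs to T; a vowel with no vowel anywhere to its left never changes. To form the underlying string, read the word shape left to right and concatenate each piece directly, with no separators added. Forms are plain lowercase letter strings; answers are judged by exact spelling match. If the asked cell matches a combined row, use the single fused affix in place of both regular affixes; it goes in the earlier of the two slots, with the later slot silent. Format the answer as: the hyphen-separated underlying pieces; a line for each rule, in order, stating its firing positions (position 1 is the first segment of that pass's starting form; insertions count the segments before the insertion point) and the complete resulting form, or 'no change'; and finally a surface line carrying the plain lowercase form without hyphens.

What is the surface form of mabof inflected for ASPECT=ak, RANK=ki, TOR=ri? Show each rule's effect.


underlying: mabof-ve-o-duf
1. f -> v, p -> b, s -> z, t -> d / _ Z: fires at position(s) 5: mabovveoduf
2. f -> v, k -> g, p -> b, s -> z, t -> d / V _ V: no change
3. o -> e, u -> i / F C0 _: fires at position(s) 8: mabovveeduf
surface: mabovveeduf


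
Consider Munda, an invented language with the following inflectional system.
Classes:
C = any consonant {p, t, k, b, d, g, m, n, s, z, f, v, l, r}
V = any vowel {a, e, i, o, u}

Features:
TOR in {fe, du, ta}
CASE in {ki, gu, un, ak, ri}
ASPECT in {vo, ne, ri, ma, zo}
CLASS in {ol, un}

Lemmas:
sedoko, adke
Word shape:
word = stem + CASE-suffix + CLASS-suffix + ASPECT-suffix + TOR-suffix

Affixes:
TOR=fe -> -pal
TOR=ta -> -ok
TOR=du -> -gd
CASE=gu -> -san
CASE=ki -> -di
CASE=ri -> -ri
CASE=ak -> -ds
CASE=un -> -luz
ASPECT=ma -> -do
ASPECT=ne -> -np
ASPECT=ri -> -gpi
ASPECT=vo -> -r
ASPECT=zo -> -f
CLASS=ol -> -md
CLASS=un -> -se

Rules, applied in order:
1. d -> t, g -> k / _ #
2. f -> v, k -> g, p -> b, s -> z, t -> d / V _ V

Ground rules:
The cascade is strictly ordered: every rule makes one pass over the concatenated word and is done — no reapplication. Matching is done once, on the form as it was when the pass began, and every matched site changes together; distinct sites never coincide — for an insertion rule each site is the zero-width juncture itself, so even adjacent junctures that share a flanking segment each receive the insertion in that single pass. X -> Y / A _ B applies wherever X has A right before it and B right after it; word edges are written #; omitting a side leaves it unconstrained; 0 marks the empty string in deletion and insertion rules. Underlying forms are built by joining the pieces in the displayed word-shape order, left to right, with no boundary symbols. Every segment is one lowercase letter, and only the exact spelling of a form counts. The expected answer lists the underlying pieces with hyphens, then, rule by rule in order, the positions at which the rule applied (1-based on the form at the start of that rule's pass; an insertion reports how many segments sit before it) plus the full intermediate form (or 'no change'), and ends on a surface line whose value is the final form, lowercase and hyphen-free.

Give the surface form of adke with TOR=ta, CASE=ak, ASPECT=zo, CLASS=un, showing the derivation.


underlying: adke-ds-se-f-ok
1. d -> t, g -> k / _ #: no change
2. f -> v, k -> g, p -> b, s -> z, t -> d / V _ V: fires at position(s) 9: adkedssevok
surface: adkedssevok


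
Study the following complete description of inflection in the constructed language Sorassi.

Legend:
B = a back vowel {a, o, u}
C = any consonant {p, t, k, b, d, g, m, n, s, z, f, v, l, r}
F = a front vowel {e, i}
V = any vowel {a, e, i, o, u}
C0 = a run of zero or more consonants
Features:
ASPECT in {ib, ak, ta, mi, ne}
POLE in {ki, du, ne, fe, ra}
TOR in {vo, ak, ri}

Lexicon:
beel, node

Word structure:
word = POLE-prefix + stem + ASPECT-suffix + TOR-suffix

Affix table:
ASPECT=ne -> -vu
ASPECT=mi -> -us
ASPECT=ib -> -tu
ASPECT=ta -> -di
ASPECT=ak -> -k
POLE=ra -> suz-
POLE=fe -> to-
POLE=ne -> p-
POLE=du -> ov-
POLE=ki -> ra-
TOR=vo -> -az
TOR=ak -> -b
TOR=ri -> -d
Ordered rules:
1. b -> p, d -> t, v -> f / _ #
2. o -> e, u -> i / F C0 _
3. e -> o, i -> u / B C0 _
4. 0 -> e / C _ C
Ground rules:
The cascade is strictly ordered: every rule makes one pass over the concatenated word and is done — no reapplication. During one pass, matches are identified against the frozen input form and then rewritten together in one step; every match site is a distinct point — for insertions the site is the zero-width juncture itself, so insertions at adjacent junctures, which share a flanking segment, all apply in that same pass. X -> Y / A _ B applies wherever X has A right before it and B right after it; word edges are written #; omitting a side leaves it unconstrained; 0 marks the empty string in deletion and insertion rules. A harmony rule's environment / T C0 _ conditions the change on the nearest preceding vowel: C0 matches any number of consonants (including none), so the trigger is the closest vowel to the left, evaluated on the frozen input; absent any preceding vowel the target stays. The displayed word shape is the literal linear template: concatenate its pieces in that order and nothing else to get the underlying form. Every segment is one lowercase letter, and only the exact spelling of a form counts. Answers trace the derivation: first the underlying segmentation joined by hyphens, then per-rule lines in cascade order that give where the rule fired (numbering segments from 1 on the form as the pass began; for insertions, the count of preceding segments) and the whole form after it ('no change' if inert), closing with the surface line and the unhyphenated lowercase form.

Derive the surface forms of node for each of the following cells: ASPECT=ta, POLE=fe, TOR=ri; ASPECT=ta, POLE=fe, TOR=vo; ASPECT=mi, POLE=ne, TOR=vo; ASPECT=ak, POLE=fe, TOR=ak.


cell ASPECT=ta, POLE=fe, TOR=ri:
underlying: to-node-di-d
1. b -> p, d -> t, v -> f / _ #: fires at position(s) 9: tonodedit
2. o -> e, u -> i / F C0 _: no change
3. e -> o, i -> u / B C0 _: fires at position(s) 6: tonododit
4. 0 -> e / C _ C: no change
surface: tonododit

cell ASPECT=ta, POLE=fe, TOR=vo:
underlying: to-node-di-az
1. b -> p, d -> t, v -> f / _ #: no change
2. o -> e, u -> i / F C0 _: no change
3. e -> o, i -> u / B C0 _: fires at position(s) 6: tonododiaz
4. 0 -> e / C _ C: no change
surface: tonododiaz

cell ASPECT=mi, POLE=ne, TOR=vo:
underlying: p-node-us-az
1. b -> p, d -> t, v -> f / _ #: no change
2. o -> e, u -> i / F C0 _: fires at position(s) 6: pnodeisaz
3. e -> o, i -> u / B C0 _: fires at position(s) 5: pnodoisaz
4. 0 -> e / C _ C: inserts after position(s) 1: penodoisaz
surface: penodoisaz

cell ASPECT=ak, POLE=fe, TOR=ak:
underlying: to-node-k-b
1. b -> p, d -> t, v -> f / _ #: fires at position(s) 8: tonodekp
2. o -> e, u -> i / F C0 _: no change
3. e -> o, i -> u / B C0 _: fires at position(s) 6: tonodokp
4. 0 -> e / C _ C: inserts after position(s) 7: tonodokep
surface: tonodokep


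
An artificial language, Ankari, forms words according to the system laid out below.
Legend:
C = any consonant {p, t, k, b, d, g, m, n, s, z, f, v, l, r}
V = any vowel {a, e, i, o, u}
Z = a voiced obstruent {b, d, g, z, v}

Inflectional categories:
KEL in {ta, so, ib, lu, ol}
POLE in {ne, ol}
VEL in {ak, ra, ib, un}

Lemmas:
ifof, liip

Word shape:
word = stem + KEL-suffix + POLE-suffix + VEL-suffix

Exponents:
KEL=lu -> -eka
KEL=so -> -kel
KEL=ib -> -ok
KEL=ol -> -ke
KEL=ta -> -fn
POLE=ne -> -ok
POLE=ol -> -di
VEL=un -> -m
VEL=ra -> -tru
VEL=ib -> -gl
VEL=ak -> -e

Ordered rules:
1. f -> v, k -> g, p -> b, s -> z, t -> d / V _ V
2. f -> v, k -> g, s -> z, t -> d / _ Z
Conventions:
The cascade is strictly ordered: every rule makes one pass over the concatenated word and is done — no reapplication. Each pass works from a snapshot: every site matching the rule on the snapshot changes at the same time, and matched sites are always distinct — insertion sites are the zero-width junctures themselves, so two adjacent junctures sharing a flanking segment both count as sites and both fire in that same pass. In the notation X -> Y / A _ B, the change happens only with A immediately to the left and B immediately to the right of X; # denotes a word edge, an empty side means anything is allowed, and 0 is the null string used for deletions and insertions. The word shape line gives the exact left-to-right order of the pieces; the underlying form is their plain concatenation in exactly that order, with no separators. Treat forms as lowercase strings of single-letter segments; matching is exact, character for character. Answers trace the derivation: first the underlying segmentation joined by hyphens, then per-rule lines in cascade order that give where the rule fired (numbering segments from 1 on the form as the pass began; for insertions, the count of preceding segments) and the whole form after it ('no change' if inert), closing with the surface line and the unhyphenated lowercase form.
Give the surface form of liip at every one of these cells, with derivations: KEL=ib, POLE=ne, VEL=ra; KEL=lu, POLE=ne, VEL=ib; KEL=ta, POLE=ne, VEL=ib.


cell KEL=ib, POLE=ne, VEL=ra:
underlying: liip-ok-ok-tru
1. f -> v, k -> g, p -> b, s -> z, t -> d / V _ V: fires at position(s) 4, 6: liibogoktru
2. f -> v, k -> g, s -> z, t -> d / _ Z: no change
surface: liibogoktru

cell KEL=lu, POLE=ne, VEL=ib:
underlying: liip-eka-ok-gl
1. f -> v, k -> g, p -> b, s -> z, t -> d / V _ V: fires at position(s) 4, 6: liibegaokgl
2. f -> v, k -> g, s -> z, t -> d / _ Z: fires at position(s) 9: liibegaoggl
surface: liibegaoggl

cell KEL=ta, POLE=ne, VEL=ib:
underlying: liip-fn-ok-gl
1. f -> v, k -> g, p -> b, s -> z, t -> d / V _ V: no change
2. f -> v, k -> g, s -> z, t -> d / _ Z: fires at position(s) 8: liipfnoggl
surface: liipfnoggl


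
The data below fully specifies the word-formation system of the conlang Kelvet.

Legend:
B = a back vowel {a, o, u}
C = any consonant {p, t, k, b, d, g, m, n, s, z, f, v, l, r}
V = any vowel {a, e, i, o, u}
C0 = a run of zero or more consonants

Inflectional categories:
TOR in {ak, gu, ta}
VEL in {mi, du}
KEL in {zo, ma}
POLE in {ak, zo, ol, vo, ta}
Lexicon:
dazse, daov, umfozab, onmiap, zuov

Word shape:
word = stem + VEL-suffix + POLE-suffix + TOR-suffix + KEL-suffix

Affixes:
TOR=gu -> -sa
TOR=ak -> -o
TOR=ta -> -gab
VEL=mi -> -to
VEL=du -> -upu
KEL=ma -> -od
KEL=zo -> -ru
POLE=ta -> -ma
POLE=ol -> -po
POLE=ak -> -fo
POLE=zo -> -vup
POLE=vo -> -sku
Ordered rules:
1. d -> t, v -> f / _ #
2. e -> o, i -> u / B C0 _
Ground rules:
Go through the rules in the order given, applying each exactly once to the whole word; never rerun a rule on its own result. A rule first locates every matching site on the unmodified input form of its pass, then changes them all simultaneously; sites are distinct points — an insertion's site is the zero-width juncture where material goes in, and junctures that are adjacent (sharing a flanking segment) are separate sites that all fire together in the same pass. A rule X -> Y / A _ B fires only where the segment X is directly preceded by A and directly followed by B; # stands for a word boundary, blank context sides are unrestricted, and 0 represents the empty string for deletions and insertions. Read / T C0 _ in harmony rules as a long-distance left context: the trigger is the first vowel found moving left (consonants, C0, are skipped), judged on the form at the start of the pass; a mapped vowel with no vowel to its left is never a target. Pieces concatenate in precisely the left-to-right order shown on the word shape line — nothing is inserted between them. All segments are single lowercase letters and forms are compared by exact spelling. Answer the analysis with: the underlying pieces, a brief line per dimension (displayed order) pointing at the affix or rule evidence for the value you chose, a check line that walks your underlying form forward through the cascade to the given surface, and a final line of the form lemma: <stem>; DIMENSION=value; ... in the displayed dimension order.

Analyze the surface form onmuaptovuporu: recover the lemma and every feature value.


underlying: onmiap-to-vup-o-ru
TOR=ak - signalled by the affix -o
VEL=mi - signalled by the affix -to
KEL=zo - signalled by the affix -ru
POLE=zo - signalled by the affix -vup
check: onmiaptovuporu -> onmiaptovuporu -> onmuaptovuporu
lemma: onmiap; TOR=ak; VEL=mi; KEL=zo; POLE=zo


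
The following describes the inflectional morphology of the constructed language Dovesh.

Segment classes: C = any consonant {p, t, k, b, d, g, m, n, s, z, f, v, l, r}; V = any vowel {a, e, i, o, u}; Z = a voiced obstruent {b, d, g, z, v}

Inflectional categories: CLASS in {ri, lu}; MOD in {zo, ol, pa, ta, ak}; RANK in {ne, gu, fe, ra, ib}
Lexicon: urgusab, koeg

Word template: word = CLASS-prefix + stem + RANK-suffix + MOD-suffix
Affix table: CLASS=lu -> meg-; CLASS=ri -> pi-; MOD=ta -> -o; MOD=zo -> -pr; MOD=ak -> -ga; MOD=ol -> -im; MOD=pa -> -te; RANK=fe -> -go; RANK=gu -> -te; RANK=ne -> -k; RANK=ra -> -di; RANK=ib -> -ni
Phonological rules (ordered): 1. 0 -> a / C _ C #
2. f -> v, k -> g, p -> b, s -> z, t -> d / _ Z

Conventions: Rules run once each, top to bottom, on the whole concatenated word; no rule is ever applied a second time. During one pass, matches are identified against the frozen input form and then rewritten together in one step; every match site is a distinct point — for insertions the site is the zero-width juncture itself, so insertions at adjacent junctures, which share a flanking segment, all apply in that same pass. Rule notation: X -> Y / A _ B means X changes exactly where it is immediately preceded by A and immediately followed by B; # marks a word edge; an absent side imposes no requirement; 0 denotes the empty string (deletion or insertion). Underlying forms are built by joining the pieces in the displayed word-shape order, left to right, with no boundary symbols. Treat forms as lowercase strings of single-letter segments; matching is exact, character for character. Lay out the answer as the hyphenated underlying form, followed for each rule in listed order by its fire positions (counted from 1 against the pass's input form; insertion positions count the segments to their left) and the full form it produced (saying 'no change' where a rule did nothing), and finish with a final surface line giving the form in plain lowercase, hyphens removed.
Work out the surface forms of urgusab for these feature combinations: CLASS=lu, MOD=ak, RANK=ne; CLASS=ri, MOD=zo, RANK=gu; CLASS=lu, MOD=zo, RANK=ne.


cell CLASS=lu, MOD=ak, RANK=ne:
underlying: meg-urgusab-k-ga
1. 0 -> a / C _ C #: no change
2. f -> v, k -> g, p -> b, s -> z, t -> d / _ Z: fires at position(s) 11: megurgusabgga
surface: megurgusabgga

cell CLASS=ri, MOD=zo, RANK=gu:
underlying: pi-urgusab-te-pr
1. 0 -> a / C _ C #: inserts after position(s) 12: piurgusabtepar
2. f -> v, k -> g, p -> b, s -> z, t -> d / _ Z: no change
surface: piurgusabtepar

cell CLASS=lu, MOD=zo, RANK=ne:
underlying: meg-urgusab-k-pr
1. 0 -> a / C _ C #: inserts after position(s) 12: megurgusabkpar
2. f -> v, k -> g, p -> b, s -> z, t -> d / _ Z: no change
surface: megurgusabkpar


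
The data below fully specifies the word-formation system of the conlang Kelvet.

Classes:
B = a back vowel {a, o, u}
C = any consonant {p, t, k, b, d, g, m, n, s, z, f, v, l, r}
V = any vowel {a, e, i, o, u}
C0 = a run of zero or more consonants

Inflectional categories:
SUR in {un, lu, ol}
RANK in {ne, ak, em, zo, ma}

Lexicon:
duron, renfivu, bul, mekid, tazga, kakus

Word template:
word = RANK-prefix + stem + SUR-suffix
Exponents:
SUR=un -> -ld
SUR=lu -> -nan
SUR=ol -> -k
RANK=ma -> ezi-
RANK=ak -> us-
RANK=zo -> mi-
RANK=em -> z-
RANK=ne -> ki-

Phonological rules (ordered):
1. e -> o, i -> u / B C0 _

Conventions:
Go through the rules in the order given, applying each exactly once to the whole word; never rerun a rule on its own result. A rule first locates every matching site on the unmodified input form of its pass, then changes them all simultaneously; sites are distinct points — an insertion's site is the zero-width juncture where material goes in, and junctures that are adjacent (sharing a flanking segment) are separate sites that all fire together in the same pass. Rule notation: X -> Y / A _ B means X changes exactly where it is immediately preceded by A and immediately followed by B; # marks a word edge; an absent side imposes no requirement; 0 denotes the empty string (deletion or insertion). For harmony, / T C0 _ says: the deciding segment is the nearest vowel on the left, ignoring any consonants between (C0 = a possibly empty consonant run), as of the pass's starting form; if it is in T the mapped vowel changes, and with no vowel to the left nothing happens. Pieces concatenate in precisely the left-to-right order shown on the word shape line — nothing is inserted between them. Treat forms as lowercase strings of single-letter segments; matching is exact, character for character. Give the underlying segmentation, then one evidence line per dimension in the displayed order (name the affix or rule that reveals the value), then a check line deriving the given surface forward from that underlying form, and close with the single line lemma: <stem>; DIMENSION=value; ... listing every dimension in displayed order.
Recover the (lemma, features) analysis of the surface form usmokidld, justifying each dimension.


underlying: us-mekid-ld
SUR=un - signalled by the affix -ld
RANK=ak - signalled by the affix us-
check: usmekidld -> usmokidld
lemma: mekid; SUR=un; RANK=ak


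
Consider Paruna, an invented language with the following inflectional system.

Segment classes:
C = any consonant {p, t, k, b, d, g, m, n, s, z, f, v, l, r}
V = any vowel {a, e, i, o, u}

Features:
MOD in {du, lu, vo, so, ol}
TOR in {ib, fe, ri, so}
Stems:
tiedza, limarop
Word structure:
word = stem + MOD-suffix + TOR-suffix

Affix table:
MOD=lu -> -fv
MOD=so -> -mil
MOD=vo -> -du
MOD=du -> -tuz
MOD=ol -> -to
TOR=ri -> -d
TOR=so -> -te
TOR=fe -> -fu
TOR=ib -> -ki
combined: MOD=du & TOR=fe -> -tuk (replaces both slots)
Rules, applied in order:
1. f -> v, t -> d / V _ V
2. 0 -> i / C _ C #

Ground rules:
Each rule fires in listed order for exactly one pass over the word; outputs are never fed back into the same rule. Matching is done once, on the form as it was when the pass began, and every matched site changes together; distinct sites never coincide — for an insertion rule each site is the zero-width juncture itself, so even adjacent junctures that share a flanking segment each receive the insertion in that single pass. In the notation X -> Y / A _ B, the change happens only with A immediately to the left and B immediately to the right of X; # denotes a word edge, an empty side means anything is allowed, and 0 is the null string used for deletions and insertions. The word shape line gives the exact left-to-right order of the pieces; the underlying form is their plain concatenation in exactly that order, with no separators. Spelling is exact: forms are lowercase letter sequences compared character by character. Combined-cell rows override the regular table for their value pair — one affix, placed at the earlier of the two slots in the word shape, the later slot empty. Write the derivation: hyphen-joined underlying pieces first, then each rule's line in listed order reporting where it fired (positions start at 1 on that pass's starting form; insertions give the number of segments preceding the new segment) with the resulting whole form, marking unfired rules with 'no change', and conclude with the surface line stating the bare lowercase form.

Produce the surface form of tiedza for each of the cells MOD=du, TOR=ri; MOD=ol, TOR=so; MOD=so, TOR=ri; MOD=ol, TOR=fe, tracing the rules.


cell MOD=du, TOR=ri:
underlying: tiedza-tuz-d
1. f -> v, t -> d / V _ V: fires at position(s) 7: tiedzaduzd
2. 0 -> i / C _ C #: inserts after position(s) 9: tiedzaduzid
surface: tiedzaduzid

cell MOD=ol, TOR=so:
underlying: tiedza-to-te
1. f -> v, t -> d / V _ V: fires at position(s) 7, 9: tiedzadode
2. 0 -> i / C _ C #: no change
surface: tiedzadode

cell MOD=so, TOR=ri:
underlying: tiedza-mil-d
1. f -> v, t -> d / V _ V: no change
2. 0 -> i / C _ C #: inserts after position(s) 9: tiedzamilid
surface: tiedzamilid

cell MOD=ol, TOR=fe:
underlying: tiedza-to-fu
1. f -> v, t -> d / V _ V: fires at position(s) 7, 9: tiedzadovu
2. 0 -> i / C _ C #: no change
surface: tiedzadovu


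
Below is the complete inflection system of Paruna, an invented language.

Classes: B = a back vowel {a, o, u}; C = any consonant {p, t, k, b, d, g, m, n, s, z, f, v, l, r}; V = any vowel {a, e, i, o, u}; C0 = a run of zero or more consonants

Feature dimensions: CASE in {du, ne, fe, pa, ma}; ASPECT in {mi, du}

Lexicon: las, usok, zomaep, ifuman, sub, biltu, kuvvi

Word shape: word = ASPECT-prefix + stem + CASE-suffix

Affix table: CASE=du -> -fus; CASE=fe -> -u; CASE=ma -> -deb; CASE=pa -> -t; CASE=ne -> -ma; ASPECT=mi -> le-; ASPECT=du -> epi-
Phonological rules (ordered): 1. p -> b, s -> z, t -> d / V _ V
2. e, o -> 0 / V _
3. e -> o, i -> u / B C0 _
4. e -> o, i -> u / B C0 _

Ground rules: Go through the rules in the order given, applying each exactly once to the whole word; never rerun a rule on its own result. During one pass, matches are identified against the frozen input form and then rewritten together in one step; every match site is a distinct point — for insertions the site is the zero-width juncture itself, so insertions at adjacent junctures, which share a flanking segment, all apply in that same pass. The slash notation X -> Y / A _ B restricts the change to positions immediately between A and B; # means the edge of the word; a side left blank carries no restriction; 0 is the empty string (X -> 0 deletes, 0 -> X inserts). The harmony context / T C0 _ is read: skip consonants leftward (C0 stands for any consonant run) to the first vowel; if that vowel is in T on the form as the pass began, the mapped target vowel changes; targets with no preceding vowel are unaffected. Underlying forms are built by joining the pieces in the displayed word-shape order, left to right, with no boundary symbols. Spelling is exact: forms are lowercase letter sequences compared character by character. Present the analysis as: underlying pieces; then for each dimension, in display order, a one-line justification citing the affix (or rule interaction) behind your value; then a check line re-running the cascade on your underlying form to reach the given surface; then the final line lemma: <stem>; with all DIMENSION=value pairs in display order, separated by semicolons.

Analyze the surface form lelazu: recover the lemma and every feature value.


underlying: le-las-u
CASE=fe - signalled by the affix -u
ASPECT=mi - signalled by the affix le-
check: lelasu -> lelazu -> lelazu -> lelazu -> lelazu
lemma: las; CASE=fe; ASPECT=mi


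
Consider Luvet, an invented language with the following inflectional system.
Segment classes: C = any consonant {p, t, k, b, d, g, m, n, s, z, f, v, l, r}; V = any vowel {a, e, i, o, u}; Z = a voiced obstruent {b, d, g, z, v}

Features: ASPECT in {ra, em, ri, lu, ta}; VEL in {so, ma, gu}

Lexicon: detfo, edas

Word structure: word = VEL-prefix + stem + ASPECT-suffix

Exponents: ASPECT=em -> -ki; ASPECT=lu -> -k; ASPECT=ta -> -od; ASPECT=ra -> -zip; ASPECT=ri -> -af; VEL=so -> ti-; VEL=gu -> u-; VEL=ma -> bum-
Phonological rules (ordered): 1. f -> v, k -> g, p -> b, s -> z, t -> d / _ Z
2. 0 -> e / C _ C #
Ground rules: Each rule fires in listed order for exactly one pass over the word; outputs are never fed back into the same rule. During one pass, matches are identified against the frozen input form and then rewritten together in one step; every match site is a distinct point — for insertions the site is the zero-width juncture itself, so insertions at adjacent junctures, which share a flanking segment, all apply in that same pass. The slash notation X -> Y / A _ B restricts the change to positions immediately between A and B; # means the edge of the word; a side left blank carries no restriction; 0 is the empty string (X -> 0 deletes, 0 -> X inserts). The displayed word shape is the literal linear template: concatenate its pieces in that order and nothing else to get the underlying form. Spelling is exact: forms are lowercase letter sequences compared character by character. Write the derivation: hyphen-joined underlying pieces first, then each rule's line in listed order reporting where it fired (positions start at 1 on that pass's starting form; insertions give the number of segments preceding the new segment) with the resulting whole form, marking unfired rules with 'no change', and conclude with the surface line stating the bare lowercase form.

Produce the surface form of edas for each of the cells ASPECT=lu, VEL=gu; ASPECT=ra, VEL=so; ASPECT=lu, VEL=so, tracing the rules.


cell ASPECT=lu, VEL=gu:
underlying: u-edas-k
1. f -> v, k -> g, p -> b, s -> z, t -> d / _ Z: no change
2. 0 -> e / C _ C #: inserts after position(s) 5: uedasek
surface: uedasek

cell ASPECT=ra, VEL=so:
underlying: ti-edas-zip
1. f -> v, k -> g, p -> b, s -> z, t -> d / _ Z: fires at position(s) 6: tiedazzip
2. 0 -> e / C _ C #: no change
surface: tiedazzip

cell ASPECT=lu, VEL=so:
underlying: ti-edas-k
1. f -> v, k -> g, p -> b, s -> z, t -> d / _ Z: no change
2. 0 -> e / C _ C #: inserts after position(s) 6: tiedasek
surface: tiedasek


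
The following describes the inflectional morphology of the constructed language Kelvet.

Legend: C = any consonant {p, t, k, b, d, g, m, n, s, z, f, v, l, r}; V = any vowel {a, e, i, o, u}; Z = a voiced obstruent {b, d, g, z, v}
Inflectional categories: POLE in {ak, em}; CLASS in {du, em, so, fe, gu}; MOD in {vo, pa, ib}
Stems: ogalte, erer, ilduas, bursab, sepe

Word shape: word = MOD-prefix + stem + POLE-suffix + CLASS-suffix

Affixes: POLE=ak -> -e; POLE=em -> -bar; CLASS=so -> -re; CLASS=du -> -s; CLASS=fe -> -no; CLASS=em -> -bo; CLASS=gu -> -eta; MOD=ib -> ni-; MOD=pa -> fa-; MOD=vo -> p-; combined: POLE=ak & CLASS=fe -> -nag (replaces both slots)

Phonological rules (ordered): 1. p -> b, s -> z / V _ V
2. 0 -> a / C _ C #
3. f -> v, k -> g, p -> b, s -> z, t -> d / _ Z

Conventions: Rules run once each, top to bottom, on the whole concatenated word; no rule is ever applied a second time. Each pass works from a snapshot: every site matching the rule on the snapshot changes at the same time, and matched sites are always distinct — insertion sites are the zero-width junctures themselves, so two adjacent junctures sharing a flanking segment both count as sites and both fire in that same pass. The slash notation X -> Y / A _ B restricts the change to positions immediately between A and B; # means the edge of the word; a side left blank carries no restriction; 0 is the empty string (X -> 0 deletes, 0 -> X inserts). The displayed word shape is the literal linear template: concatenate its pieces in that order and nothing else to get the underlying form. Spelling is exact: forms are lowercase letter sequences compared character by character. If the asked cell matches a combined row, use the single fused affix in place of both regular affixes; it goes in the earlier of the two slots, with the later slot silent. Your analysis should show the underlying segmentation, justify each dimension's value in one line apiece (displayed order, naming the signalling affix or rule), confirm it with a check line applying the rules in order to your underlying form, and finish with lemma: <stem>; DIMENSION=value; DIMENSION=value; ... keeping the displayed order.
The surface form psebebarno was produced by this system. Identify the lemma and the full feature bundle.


underlying: p-sepe-bar-no
POLE=em - signalled by the affix -bar
CLASS=fe - signalled by the affix -no
MOD=vo - signalled by the affix p-
check: psepebarno -> psebebarno -> psebebarno -> psebebarno
lemma: sepe; POLE=em; CLASS=fe; MOD=vo


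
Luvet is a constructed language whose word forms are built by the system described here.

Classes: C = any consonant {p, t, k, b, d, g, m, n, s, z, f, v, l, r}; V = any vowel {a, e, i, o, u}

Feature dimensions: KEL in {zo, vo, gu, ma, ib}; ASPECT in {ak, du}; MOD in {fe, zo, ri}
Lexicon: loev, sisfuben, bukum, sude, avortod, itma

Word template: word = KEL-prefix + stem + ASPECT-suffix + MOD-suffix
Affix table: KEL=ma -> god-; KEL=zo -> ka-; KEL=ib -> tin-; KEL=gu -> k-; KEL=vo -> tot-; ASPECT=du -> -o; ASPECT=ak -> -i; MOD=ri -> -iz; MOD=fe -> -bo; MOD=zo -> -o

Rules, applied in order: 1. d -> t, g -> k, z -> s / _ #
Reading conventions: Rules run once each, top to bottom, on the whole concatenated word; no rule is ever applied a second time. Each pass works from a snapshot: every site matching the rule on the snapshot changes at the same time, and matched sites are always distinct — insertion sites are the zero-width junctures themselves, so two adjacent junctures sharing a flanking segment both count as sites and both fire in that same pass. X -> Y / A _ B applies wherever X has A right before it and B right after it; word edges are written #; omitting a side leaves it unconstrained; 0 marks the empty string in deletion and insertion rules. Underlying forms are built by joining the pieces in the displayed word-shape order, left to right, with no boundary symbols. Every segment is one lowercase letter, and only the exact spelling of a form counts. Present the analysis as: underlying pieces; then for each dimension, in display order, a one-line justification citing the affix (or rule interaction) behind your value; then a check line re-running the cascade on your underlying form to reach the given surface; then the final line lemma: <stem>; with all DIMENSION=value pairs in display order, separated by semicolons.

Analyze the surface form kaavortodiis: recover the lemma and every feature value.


underlying: ka-avortod-i-iz
KEL=zo - signalled by the affix ka-
ASPECT=ak - signalled by the affix -i
MOD=ri - signalled by the affix -iz
check: kaavortodiiz -> kaavortodiis
lemma: avortod; KEL=zo; ASPECT=ak; MOD=ri
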